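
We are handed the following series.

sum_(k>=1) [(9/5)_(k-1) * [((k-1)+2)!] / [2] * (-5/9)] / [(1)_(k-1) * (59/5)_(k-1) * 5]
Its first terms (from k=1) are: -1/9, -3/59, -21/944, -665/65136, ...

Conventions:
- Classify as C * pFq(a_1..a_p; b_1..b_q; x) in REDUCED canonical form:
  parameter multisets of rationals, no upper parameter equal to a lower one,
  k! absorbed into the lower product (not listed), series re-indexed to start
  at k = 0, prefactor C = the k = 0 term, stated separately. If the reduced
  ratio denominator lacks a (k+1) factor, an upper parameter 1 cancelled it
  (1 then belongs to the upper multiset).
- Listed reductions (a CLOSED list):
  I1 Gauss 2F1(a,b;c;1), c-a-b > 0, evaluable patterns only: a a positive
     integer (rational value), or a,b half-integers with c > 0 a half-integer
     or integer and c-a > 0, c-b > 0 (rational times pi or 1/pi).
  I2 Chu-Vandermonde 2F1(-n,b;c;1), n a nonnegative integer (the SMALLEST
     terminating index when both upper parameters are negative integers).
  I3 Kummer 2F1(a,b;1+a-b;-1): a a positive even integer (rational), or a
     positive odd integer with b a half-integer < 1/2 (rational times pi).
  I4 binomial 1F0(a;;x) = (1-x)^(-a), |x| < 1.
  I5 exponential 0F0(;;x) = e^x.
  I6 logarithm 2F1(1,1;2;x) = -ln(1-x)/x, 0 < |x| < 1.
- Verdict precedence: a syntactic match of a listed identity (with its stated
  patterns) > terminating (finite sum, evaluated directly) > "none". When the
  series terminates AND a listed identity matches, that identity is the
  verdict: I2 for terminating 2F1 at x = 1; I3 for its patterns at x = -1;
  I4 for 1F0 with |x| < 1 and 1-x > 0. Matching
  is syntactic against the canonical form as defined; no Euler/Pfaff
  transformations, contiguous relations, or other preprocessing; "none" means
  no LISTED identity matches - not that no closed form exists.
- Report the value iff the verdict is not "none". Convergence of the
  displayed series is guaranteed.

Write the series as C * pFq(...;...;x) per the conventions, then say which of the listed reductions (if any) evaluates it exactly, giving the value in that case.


Structural cue: from the first term -1/9: the constant factors (C = -1/9) combine into one prefactor.
Ratio: r(k) = 1 * (k+9/5) (k+3) / [(k+59/5) (k+1)] - rational; roots negated = parameters, x = 1, C = -1/9.

With C = -1/9: the canonical form is 2F1(9/5, 3; 59/5; 1). Verdict: this is Gauss (I1, integer-parameter pattern) (x = 1: the Gamma ratio telescopes since c-a-b = 7 > 0 and a = 3 in Z>0). Value: -77/375.


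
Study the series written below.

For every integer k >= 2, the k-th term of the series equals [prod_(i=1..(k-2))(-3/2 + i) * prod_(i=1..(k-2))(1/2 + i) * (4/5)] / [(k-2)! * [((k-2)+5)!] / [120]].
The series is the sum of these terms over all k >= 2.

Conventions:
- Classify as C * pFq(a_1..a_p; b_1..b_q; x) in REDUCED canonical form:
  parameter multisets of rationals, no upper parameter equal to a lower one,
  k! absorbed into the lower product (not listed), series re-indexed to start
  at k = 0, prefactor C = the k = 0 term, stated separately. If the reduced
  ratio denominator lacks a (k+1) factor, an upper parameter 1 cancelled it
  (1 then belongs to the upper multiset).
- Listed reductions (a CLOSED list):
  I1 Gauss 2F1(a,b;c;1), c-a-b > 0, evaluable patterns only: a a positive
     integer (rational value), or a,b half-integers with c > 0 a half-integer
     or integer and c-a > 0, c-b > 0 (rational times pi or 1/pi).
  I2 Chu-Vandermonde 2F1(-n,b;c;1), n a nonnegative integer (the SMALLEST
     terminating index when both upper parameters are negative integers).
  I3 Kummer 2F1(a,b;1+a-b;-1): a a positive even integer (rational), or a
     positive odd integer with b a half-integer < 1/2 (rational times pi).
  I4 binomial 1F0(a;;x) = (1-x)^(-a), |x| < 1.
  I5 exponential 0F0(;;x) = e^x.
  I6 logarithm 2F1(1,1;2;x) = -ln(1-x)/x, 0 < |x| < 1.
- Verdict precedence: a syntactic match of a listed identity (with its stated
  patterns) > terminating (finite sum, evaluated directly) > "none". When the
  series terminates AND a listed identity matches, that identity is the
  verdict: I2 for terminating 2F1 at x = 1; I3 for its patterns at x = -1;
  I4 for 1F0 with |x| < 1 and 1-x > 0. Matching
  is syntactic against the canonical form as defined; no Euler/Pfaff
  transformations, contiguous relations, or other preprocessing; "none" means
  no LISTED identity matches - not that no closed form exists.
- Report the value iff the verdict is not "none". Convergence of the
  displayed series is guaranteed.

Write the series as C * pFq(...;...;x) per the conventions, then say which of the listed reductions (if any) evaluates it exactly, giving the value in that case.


Canonical form: C = 4/5 times 2F1 with upper {-1/2, 3/2}, lower {6}, x = 1. Verdict: the half-integer Gauss pattern (I1) matches (x = 1; upper {-1/2, 3/2} half-integers, c = 6 in the evaluable pattern). Its exact value is (262144/121275) / pi.

Key step: x = 1 and the denominator's factorial ratio (prefactor 4/5) is a lower Pochhammer.
Consecutive-term ratio: r(k) = 1 * (k-1/2) (k+3/2) / [(k+6) (k+1)] - rational in k, leading ratio 1; with t_0 = 4/5, classification follows.


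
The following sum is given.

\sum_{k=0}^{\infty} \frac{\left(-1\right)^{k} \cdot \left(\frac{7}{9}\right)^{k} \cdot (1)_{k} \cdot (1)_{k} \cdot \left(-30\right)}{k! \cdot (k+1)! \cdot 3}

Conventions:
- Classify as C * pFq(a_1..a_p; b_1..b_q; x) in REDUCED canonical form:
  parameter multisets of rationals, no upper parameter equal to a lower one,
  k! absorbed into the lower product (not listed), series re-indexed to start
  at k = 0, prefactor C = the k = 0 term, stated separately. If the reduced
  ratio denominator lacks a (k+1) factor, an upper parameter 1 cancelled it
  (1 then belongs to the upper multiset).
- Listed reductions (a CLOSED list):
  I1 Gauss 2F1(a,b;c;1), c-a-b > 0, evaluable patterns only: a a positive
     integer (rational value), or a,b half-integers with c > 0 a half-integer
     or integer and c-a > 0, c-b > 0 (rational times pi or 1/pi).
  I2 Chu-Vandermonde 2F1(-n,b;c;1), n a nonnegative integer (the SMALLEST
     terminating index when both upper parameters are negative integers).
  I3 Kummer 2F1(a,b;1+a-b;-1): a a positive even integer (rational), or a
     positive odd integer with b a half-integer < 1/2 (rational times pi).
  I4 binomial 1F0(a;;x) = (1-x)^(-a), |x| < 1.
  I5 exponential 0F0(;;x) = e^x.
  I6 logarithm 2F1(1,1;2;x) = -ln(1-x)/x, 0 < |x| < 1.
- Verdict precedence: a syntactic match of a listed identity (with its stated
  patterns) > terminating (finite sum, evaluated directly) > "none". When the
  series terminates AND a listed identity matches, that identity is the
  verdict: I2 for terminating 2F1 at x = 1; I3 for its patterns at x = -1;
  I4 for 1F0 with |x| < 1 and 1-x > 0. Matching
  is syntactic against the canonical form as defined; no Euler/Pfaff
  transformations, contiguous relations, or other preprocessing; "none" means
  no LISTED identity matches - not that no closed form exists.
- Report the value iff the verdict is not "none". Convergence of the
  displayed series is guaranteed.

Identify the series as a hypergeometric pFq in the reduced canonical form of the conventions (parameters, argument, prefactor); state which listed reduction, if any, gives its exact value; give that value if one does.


The series (x = -\frac{7}{9}) is 2F1: upper {1, 1}, lower {2}, prefactor -10. Verdict: the I6 logarithm reduction matches (the logarithm: parameters (1,1;2), x = -\frac{7}{9}). Its exact value is \left(-\frac{90}{7}\right) \cdot \ln\left(\frac{16}{9}\right).

The tell: from the first term -10: the constant factors (prefactor -10) combine into one prefactor.
Consecutive-term ratio: r(k) = -\frac{7}{9} * (k+1) (k+1) / [(k+2) (k+1)] ; factor over Q: parameters, x = -\frac{7}{9}, and C = -10.


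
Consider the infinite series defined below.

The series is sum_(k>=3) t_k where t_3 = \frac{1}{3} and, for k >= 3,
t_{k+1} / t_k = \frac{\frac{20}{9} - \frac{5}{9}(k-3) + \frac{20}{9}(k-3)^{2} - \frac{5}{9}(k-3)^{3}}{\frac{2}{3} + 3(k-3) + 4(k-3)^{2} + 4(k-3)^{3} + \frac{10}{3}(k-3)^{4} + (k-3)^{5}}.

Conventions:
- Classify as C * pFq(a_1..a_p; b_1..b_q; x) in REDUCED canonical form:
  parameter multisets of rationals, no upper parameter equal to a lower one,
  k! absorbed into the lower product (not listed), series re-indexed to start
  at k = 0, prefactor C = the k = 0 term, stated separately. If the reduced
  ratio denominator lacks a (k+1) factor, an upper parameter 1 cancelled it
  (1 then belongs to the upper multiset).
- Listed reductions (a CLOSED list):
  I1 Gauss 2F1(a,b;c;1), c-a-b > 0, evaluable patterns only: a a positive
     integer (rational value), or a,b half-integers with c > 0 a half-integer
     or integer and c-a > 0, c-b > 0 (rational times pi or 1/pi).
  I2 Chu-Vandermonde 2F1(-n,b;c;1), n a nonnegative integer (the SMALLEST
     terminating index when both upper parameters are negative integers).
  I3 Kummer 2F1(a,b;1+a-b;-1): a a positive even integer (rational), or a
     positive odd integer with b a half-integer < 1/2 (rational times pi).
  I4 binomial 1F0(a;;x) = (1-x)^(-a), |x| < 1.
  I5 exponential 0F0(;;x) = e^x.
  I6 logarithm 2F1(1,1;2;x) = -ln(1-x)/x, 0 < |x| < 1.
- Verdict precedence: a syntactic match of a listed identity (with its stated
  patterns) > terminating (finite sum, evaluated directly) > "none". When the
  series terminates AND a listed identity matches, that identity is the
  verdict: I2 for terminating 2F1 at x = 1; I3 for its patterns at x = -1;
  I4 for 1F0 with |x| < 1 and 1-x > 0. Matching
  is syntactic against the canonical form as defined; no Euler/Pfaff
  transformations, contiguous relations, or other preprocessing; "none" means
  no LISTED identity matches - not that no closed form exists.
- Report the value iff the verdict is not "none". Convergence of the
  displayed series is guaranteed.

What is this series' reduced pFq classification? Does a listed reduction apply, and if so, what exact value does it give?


Key observation: from the first term \frac{1}{3}: the expanded ratio factors over Q; C = 1/3, roots give parameters.
Adjacent-term ratio: r(k) = -\frac{5}{9} * (k-4) / [(k+\frac{1}{3}) (k+2) (k+1)] - rational in k. x = -\frac{5}{9}; t_0 = \frac{1}{3}; negate the roots.

The series (x = -\frac{5}{9}) is 1F2: upper {-4}, lower {\frac{1}{3}, 2}, prefactor \frac{1}{3}. Verdict: terminating. (-4)_k vanishes past k = 4, leaving a 5-term sum, computed directly. Hence: \frac{550369}{326592}.


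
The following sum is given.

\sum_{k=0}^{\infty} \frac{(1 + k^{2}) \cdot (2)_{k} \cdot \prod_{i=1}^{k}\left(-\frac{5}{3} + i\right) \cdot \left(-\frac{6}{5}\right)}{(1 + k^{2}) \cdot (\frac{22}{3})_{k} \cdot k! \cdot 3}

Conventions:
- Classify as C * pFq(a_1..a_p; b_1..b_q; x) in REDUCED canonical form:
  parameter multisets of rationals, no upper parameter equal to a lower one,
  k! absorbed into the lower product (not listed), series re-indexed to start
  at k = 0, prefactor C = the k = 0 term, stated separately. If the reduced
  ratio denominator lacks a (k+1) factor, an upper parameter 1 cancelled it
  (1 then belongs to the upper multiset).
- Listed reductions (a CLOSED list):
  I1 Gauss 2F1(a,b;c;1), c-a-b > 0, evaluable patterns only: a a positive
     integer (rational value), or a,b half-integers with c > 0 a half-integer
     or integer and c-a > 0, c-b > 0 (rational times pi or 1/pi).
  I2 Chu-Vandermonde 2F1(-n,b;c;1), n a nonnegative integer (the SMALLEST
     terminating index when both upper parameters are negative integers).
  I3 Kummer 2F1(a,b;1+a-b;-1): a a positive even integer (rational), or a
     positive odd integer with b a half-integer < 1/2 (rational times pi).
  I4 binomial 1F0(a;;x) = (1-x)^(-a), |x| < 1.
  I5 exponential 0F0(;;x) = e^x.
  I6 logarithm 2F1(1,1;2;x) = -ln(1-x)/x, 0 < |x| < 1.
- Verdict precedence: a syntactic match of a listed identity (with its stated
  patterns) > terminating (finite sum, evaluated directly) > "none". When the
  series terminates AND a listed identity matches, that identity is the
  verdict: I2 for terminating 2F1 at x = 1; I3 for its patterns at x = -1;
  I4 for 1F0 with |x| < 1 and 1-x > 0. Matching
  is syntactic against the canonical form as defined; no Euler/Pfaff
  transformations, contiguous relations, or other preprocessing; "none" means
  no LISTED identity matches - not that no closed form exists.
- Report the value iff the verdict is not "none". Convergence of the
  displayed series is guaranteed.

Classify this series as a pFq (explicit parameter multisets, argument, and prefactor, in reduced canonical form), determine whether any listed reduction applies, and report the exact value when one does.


This is -\frac{2}{5} * 2F1(-\frac{2}{3}, 2; \frac{22}{3}; 1) in reduced canonical form. Verdict: this is Gauss's theorem (I1) (x = 1: the Gamma ratio telescopes since c-a-b = 6 > 0 and a = 2 in Z>0). Exact value: -\frac{304}{945}.

First insight: t_0 being -\frac{2}{5}, the constant factors (C = -2/5, x = 1) combine into one prefactor.
Term ratio: r(k) = 1 * (k-\frac{2}{3}) (k+2) / [(k+\frac{22}{3}) (k+1)] ; factor over Q: parameters, x = 1, and C = -\frac{2}{5}.


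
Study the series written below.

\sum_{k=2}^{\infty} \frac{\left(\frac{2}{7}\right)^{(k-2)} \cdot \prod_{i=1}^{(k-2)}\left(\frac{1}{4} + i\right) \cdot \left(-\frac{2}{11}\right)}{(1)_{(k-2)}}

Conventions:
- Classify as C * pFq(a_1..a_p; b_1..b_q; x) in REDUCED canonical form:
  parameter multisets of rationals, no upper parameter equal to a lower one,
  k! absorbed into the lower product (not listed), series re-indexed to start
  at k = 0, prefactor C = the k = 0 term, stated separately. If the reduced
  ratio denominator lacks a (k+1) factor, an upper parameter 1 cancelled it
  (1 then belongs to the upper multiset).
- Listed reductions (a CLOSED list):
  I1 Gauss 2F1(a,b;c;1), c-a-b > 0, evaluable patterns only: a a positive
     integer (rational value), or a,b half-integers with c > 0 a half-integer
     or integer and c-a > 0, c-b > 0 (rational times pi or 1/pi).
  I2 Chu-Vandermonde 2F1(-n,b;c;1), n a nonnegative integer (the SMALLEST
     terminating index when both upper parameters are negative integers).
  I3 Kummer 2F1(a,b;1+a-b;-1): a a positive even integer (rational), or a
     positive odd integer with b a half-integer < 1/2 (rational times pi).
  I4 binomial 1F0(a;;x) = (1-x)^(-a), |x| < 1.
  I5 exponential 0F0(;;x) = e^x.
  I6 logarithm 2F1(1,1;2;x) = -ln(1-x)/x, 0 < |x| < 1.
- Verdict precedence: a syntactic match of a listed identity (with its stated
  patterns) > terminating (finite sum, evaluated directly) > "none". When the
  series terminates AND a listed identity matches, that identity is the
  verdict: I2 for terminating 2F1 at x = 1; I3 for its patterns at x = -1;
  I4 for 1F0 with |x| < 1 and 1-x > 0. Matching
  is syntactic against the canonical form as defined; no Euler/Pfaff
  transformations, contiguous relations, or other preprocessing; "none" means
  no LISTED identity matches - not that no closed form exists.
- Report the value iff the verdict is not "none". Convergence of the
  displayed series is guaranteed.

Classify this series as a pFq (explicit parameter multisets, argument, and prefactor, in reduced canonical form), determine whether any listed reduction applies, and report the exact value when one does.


Structural cue: t_0 = -\frac{2}{11} here, and the running product (C = -2/11, x = 2/7) telescopes to a rising factorial.
Ratio: r(k) = \frac{2}{7} * (k+\frac{5}{4}) / [(k+1)] - poly over poly, x = \frac{2}{7} from leading terms; C = -\frac{2}{11} at k = 0.

At argument \frac{2}{7}: a 1F0 with upper {\frac{5}{4}}, lower {-}, scaled by C = -\frac{2}{11}. Verdict: this is the I4 binomial reduction (the 1F0 binomial series: exponent -5/4, x = \frac{2}{7}). Exact value: \left(-\frac{2}{11}\right) \cdot \left(\frac{5}{7}\right)^{-\frac{5}{4}}.


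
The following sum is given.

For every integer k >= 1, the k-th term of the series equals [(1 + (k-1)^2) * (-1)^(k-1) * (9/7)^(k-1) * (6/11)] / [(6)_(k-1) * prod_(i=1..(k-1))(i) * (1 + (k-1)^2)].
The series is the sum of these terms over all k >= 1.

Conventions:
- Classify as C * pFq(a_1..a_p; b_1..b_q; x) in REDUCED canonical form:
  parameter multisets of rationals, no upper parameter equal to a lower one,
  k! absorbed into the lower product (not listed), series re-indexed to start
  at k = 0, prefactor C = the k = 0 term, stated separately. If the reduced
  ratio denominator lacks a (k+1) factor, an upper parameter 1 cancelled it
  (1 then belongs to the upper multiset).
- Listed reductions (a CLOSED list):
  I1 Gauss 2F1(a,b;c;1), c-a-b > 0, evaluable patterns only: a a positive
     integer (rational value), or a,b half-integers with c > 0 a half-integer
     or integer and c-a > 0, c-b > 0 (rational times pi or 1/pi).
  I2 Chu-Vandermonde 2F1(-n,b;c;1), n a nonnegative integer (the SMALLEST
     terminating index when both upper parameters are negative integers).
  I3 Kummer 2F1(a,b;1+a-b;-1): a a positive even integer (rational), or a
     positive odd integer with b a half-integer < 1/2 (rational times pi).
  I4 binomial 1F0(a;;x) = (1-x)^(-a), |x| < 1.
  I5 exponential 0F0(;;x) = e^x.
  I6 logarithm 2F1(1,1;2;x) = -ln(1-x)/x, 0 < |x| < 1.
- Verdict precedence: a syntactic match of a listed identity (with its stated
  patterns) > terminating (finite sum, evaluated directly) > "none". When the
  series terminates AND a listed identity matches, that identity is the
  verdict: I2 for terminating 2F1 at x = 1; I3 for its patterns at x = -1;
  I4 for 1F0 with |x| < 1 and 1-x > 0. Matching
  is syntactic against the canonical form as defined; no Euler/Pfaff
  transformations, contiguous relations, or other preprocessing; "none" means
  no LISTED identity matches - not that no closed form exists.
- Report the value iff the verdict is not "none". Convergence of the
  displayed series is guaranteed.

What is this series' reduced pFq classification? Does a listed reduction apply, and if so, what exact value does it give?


Prefactor 6/11, argument -9/7: 0F1 with upper {-} over lower {6}. Verdict: none. No listed pattern accepts 0F1(-; 6; -9/7).

The tell: t_0 being 6/11, the factor k^2 + 1 cancels (top and bottom), leaving prefactor 6/11.
Ratio: r(k) = (-9/7) * 1 / [(k+6) (k+1)] - poly over poly, x = (-9/7) from leading terms; C = 6/11 at k = 0.


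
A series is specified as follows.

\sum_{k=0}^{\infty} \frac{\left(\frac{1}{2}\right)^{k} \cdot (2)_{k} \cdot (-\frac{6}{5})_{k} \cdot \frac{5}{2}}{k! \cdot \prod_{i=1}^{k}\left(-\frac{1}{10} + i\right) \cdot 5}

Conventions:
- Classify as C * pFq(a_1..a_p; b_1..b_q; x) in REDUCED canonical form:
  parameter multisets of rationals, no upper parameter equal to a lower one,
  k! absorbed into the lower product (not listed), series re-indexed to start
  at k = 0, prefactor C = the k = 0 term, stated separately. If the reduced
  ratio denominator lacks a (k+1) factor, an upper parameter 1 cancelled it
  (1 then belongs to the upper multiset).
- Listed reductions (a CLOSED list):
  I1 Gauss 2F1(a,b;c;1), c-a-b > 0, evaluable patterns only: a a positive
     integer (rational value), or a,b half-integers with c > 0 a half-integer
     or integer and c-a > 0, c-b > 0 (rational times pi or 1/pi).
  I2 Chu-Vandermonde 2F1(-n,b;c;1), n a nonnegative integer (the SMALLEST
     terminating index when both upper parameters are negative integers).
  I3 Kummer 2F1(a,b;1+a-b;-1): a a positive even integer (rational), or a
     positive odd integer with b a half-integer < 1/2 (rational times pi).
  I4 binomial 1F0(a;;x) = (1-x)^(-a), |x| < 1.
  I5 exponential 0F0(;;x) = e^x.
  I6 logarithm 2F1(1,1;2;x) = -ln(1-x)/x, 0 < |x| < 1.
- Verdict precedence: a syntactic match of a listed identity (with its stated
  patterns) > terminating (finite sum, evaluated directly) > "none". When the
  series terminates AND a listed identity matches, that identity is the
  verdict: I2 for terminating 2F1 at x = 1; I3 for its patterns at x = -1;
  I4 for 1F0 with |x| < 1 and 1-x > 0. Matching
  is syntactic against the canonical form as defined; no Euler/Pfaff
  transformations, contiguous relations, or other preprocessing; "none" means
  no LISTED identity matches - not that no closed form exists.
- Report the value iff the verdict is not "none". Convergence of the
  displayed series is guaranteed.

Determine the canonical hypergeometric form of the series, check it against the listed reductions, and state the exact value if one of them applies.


Key step: from the first term \frac{1}{2}: the lower running product (C = 1/2, x = 1/2) is a rising factorial.
Ratio: r(k) = \frac{1}{2} * (k-\frac{6}{5}) (k+2) / [(k+\frac{9}{10}) (k+1)] ; factor over Q: parameters, x = \frac{1}{2}, and C = \frac{1}{2}.

Prefactor \frac{1}{2}, argument \frac{1}{2}: 2F1 with upper {-\frac{6}{5}, 2} over lower {\frac{9}{10}}. Verdict: none. A 2F1 with upper {-\frac{6}{5}, 2} fits none of I1-I6 at x = \frac{1}{2}; the sum runs forever.


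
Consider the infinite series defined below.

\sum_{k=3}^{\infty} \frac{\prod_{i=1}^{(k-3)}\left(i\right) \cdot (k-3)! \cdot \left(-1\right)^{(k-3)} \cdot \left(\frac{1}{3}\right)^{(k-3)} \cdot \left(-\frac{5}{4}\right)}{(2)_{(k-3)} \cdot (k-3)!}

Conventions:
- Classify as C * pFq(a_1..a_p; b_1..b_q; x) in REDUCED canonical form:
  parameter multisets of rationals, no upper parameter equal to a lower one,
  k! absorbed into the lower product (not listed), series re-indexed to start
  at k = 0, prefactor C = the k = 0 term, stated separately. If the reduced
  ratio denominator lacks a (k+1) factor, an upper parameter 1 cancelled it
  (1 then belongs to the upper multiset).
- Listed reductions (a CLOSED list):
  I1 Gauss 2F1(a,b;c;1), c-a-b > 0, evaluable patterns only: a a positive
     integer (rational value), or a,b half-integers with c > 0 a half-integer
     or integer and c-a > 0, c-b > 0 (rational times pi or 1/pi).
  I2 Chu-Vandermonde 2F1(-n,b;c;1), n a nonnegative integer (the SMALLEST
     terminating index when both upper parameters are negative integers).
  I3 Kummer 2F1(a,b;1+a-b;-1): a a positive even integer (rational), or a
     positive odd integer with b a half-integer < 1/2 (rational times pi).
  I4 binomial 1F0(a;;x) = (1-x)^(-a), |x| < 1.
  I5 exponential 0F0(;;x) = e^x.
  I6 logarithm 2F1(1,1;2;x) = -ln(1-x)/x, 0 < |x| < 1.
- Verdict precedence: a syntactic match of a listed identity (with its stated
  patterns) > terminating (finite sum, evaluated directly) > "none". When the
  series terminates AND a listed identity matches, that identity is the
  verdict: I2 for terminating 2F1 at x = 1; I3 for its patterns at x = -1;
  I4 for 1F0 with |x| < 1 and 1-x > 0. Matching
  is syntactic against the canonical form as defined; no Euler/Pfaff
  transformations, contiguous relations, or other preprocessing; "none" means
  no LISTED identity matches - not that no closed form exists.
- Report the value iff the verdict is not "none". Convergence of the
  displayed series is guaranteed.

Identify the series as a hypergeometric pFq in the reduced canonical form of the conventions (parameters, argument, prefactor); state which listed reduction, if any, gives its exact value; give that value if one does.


Prefactor -\frac{5}{4}, argument -\frac{1}{3}: 2F1 with upper {1, 1} over lower {2}. Verdict: the I6 logarithm reduction matches (the logarithm: parameters (1,1;2), x = -\frac{1}{3}). Value: \left(-\frac{15}{4}\right) \cdot \ln\left(\frac{4}{3}\right).

The tell: x = -\frac{1}{3} and the (-1)^k factor (C = -5/4) folds into the argument's sign.
Ratio: r(k) = -\frac{1}{3} * (k+1) (k+1) / [(k+2) (k+1)] - rational; roots negated = parameters, x = -\frac{1}{3}, C = -\frac{5}{4}.


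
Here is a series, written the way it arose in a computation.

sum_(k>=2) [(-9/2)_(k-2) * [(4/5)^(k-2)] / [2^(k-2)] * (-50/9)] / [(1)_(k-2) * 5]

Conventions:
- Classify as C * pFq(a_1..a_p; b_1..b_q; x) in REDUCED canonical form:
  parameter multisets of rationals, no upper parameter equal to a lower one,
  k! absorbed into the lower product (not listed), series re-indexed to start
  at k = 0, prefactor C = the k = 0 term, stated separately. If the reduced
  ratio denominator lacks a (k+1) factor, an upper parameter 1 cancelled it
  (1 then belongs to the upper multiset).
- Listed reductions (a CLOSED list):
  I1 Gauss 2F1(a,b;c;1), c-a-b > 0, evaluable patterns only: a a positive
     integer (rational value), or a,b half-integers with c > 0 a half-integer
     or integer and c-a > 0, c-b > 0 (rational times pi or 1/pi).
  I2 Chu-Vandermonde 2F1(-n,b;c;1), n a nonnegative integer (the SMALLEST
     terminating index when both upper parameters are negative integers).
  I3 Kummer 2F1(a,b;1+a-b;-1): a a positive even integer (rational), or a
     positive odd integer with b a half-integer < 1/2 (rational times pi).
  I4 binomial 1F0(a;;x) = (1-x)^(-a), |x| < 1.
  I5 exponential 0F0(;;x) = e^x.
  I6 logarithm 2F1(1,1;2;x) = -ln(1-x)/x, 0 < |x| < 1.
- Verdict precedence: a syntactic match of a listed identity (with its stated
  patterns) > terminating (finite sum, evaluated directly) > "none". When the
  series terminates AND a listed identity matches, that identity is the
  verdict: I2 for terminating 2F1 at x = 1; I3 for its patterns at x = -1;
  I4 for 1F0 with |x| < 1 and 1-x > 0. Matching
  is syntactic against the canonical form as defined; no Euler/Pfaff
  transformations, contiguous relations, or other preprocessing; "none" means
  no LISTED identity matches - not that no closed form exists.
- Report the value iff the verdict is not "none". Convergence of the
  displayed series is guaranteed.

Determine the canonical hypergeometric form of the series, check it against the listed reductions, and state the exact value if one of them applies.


The series (x = 2/5) is 1F0: upper {-9/2}, lower {-}, prefactor -10/9. Verdict: the binomial series (I4) matches (the 1F0 binomial series: exponent 9/2, x = 2/5). Sum: (-10/9) * (3/5)^(9/2).

First insight: from the first term -10/9: the two k-th powers (C = -10/9, x = 2/5) combine into one argument.
Consecutive-term ratio: r(k) = (2/5) * (k-9/2) / [(k+1)] - poly over poly, x = (2/5) from leading terms; C = -10/9 at k = 0.


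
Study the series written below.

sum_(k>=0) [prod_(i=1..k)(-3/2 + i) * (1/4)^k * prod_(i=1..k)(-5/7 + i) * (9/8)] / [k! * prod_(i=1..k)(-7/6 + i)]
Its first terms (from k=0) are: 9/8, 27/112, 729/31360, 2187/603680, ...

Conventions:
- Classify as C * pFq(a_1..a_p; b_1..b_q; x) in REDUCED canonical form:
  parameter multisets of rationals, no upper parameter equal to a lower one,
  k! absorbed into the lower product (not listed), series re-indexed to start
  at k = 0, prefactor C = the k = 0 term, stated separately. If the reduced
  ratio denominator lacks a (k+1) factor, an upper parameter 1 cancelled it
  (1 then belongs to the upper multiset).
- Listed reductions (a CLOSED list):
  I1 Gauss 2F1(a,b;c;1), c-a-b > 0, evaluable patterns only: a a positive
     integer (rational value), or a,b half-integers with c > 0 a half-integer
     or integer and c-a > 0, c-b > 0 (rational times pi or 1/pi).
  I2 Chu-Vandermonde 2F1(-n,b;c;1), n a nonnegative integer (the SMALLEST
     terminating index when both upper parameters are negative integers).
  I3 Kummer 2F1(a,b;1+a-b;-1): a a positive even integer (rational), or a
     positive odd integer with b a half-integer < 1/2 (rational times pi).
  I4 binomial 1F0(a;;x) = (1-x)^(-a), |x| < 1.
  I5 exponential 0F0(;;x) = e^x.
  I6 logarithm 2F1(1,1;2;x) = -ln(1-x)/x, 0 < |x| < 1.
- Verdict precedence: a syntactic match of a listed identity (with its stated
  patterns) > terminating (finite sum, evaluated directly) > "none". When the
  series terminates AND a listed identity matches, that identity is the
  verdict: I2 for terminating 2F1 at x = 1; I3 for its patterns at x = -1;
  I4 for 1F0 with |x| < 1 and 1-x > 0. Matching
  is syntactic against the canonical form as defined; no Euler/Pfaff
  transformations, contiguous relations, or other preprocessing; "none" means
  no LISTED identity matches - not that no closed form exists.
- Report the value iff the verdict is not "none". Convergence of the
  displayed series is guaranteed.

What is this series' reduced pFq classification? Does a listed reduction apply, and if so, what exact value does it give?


Canonical form: C = 9/8 times 2F1 with upper {-1/2, 2/7}, lower {-1/6}, x = 1/4. Verdict: none - at argument 1/4 the multisets {-1/2, 2/7} ; {-1/6} match no listed identity.

Key step: t_0 = 9/8 here, and the running product (C = 9/8) telescopes to a rising factorial.
Ratio: r(k) = (1/4) * (k-1/2) (k+2/7) / [(k-1/6) (k+1)] - poly over poly, x = (1/4) from leading terms; C = 9/8 at k = 0.


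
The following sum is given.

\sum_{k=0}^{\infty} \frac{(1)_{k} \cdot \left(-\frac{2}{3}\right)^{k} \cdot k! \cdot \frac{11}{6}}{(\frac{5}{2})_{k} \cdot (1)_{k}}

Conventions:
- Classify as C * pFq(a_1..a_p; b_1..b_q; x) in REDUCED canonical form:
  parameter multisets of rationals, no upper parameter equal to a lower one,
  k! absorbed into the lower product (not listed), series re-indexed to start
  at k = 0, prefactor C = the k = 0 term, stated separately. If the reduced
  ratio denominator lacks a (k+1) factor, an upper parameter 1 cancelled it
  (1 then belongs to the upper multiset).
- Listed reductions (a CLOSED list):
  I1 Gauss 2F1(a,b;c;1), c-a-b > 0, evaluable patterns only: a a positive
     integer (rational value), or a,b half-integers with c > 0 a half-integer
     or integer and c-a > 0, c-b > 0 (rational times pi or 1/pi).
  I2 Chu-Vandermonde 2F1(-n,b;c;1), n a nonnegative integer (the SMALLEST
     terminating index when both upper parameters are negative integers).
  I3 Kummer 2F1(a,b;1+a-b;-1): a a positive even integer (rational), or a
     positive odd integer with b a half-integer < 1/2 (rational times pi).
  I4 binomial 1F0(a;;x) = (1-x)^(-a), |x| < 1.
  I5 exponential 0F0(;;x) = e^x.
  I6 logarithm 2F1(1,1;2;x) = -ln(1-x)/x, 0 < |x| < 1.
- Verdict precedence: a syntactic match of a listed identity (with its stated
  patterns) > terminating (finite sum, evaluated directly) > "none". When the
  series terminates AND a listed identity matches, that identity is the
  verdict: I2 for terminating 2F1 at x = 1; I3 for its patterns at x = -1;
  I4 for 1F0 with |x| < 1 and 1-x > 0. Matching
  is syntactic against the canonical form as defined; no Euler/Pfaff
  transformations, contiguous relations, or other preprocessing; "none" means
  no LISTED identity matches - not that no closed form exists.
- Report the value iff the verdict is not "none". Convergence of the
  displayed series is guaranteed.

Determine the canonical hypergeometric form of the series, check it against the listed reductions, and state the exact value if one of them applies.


x = -\frac{2}{3} here; the reduced form reads 2F1, upper {1, 1}, lower {\frac{5}{2}}, C = \frac{11}{6}. Verdict: none (x = -\frac{2}{3}): each listed identity misses the multisets {1, 1} ; {\frac{5}{2}}.

Structural cue: t_0 = \frac{11}{6} here, and (1)_k (C = 11/6) is k! itself.
Adjacent-term ratio: r(k) = -\frac{2}{3} * (k+1) (k+1) / [(k+\frac{5}{2}) (k+1)] ; factor over Q: parameters, x = -\frac{2}{3}, and C = \frac{11}{6}.


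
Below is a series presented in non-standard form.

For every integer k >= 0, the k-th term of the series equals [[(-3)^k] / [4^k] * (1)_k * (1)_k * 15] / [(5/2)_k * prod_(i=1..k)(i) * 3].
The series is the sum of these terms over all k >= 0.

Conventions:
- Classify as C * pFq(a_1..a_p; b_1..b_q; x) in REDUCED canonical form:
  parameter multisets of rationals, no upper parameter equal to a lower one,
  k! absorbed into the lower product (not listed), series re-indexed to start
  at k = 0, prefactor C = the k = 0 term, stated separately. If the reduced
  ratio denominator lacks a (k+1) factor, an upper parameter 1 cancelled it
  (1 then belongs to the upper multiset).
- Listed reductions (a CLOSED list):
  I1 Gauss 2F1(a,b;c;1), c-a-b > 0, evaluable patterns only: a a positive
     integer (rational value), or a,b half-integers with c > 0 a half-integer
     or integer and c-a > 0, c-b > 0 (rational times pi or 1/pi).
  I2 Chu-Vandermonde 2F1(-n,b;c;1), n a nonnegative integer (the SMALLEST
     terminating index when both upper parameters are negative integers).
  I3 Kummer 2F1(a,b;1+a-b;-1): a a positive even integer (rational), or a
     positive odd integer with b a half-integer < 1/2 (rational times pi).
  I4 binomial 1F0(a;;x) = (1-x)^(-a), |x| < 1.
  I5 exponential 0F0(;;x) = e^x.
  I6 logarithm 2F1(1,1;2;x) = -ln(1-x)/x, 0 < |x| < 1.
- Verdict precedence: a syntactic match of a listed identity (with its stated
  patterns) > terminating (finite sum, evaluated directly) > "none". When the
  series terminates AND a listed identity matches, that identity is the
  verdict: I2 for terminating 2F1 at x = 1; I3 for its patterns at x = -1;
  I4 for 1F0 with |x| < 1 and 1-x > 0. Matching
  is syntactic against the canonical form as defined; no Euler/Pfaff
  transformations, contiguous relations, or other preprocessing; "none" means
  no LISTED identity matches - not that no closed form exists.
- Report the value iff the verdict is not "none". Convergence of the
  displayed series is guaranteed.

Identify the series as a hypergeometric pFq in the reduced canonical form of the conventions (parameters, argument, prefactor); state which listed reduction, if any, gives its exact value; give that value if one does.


Classification (C = 5): 2F1 with upper {1, 1}, lower {5/2}, argument x = -3/4. Verdict: none. No listed pattern accepts 2F1(1, 1; 5/2; -3/4).

First insight: x = (-3/4) and the constant factors (prefactor 5) combine into one prefactor.
Step ratio: r(k) = (-3/4) * (k+1) (k+1) / [(k+5/2) (k+1)] - rational; roots negated = parameters, x = (-3/4), C = 5.


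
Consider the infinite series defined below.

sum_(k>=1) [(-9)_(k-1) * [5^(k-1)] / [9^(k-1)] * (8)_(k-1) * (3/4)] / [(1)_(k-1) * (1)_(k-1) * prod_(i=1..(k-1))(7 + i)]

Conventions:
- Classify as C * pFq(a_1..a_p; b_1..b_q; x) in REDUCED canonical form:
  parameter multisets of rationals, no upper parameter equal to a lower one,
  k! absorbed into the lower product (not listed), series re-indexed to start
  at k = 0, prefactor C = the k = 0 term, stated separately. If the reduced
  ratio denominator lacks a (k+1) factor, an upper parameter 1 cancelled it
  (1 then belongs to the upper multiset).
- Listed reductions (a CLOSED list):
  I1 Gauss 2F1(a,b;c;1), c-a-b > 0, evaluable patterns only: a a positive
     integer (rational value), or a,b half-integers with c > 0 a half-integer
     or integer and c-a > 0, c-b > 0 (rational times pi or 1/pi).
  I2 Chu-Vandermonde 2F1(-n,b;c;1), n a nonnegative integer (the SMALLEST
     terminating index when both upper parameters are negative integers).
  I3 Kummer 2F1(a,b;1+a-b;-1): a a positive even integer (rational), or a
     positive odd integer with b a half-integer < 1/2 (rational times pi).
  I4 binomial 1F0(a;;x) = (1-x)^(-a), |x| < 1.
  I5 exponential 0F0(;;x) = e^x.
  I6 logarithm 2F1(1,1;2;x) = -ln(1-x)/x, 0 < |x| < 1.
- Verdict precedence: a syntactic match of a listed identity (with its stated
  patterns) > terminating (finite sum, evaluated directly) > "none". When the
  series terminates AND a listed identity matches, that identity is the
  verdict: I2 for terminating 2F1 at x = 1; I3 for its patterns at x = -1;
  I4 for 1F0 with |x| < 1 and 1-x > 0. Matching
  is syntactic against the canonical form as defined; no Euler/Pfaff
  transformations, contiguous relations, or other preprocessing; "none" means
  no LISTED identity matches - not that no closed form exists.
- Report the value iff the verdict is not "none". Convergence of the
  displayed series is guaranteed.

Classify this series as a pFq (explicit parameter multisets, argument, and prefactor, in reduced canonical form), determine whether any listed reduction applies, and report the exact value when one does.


Key step: with t_0 = 3/4, (1)_k (C = 3/4, x = 5/9) is k! itself.
Consecutive-term ratio: r(k) = (5/9) * (k-9) / [(k+1) (k+1)] - rational in k, leading ratio (5/9); with t_0 = 3/4, classification follows.

At argument 5/9: a 1F1 with upper {-9}, lower {1}, scaled by C = 3/4. Verdict: terminating - the sum ends at index 9 because -9 is a negative integer; exact evaluation follows. Exact value: -398797139977/1338925209984.


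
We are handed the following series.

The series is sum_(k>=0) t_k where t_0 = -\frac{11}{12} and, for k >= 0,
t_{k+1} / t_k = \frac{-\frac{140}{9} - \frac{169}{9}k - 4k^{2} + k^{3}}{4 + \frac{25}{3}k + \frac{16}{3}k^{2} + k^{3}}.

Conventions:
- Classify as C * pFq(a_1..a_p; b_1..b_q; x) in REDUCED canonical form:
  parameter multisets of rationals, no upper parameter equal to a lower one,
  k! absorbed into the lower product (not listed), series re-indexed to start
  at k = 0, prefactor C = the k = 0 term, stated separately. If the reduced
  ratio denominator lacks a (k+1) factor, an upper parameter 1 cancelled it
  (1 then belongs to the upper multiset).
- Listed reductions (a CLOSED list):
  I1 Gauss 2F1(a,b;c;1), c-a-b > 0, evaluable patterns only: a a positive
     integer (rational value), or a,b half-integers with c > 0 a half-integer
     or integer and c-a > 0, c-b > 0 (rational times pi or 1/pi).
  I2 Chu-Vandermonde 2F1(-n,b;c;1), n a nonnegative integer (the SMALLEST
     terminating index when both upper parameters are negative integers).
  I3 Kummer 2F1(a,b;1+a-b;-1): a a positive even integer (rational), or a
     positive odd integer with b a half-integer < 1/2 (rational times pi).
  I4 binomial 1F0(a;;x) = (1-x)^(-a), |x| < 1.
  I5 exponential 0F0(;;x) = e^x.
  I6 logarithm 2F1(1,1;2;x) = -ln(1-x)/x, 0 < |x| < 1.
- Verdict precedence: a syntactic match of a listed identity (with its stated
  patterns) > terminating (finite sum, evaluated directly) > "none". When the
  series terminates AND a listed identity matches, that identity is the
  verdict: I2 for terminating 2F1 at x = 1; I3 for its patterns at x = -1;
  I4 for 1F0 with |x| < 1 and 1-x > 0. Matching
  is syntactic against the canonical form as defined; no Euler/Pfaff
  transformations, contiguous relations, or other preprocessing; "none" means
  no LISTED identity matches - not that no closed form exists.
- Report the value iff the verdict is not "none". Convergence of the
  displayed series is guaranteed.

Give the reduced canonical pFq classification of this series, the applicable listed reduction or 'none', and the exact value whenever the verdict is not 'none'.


x = 1 here; the reduced form reads 2F1, upper {-7, \frac{5}{3}}, lower {3}, C = -\frac{11}{12}. Verdict: Chu-Vandermonde (I2) applies (terminating 2F1 at x = 1 with n = 7, b = 5/3, c = 3). Hence: -\frac{29887}{531441}.

Structural cue: t_0 = -\frac{11}{12} here, and roots of the ratio polynomials (C = -11/12, x = 1) are the negated parameters.
Term ratio: r(k) = 1 * (k-7) (k+\frac{5}{3}) / [(k+3) (k+1)] - rational in k, leading ratio 1; with t_0 = -\frac{11}{12}, classification follows.


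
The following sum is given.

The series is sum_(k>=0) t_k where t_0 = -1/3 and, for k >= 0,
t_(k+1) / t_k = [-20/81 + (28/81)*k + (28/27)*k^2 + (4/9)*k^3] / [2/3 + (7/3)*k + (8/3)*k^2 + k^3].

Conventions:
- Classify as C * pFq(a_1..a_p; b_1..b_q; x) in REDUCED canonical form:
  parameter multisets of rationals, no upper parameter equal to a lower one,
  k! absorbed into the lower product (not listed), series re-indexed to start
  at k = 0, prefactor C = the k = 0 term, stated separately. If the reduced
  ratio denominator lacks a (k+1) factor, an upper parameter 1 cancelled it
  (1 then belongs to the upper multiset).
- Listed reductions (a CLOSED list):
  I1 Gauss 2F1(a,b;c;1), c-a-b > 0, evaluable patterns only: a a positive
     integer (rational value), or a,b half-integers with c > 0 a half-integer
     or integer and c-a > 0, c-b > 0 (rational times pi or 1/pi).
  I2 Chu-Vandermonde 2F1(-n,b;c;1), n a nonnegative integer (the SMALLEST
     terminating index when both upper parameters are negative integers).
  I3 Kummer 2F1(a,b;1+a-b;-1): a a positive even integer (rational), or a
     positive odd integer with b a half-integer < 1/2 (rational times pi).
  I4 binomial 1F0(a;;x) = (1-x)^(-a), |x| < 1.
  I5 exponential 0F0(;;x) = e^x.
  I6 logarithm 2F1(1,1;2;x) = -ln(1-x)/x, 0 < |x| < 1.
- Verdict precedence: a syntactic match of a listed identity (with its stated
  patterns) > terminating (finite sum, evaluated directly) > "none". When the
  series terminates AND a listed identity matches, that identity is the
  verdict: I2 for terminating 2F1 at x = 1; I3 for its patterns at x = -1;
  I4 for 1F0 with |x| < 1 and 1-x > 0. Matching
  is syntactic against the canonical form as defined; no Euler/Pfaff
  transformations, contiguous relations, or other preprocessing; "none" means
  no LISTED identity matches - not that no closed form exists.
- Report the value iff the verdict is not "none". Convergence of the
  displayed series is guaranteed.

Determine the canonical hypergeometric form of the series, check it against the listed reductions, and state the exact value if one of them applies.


Prefactor -1/3, argument 4/9: 2F1 with upper {-1/3, 5/3} over lower {2/3}. Verdict: none. A 2F1 with upper {-1/3, 5/3} fits none of I1-I6 at x = 4/9; the sum runs forever.

The tell: x = (4/9) and factor the ratio over Q (prefactor -1/3): negated roots = parameters.
Consecutive-term ratio: r(k) = (4/9) * (k-1/3) (k+5/3) / [(k+2/3) (k+1)] - poly over poly, x = (4/9) from leading terms; C = -1/3 at k = 0.
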